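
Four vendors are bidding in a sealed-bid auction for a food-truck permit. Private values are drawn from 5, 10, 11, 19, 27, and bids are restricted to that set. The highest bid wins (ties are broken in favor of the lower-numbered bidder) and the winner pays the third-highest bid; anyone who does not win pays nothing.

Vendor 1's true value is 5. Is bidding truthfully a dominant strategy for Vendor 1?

Yes

Check each profile of the others' bids and compare truth against every alternative bid.
Others bid (5, 10, 10): truth gives 0, best alternative gives -5.
Others bid (10, 5, 10): truth gives 0, best alternative gives -5.
Others bid (10, 10, 5): truth gives 0, best alternative gives -5.
Others bid (10, 10, 10): truth gives 0, best alternative gives -5.
Others bid (5, 5, 5): truth gives 0, best alternative gives 0.
Others bid (5, 5, 10): truth gives 0, best alternative gives 0.
(Remaining 119 profiles checked similarly; truth is weakly best in each.)
In every case the truthful bid is at least as good as any alternative, so it is a dominant strategy.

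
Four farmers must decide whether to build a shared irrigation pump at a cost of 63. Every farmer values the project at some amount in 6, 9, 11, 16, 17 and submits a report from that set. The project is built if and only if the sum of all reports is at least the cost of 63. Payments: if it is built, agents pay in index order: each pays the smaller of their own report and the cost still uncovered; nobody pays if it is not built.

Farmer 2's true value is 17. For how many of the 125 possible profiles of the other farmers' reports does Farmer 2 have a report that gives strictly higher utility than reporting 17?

8

Others report (16, 16, 16): truth gives 0; report 16 gives 1 > 0. Violating.
Others report (16, 16, 17): truth gives 0; report 16 gives 1 > 0. Violating.
Others report (16, 17, 16): truth gives 0; report 16 gives 1 > 0. Violating.
Others report (16, 17, 17): truth gives 0; report 16 gives 1 > 0. Violating.
Others report (6, 6, 6): truth gives 0; no alternative beats it.
Others report (6, 6, 9): truth gives 0; no alternative beats it.
(Checking all 125 profiles: 8 have a profitable deviation, 117 do not.)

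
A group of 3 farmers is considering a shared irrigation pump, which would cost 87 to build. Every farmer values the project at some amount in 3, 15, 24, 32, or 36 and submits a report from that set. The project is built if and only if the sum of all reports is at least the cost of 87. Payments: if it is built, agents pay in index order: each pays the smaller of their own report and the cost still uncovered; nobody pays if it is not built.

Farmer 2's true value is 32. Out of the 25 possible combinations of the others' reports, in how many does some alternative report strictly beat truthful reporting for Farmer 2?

Others report (32, 32): truth gives 0; report 24 gives 8 > 0. Violating.
Others report (32, 36): truth gives 0; report 24 gives 8 > 0. Violating.
Others report (36, 32): truth gives 0; report 24 gives 8 > 0. Violating.
Others report (36, 36): truth gives 0; report 15 gives 17 > 0. Violating.
Others report (3, 3): truth gives 0; no alternative beats it.
Others report (3, 15): truth gives 0; no alternative beats it.
(Checking all 25 profiles: 4 have a profitable deviation, 21 do not.)

4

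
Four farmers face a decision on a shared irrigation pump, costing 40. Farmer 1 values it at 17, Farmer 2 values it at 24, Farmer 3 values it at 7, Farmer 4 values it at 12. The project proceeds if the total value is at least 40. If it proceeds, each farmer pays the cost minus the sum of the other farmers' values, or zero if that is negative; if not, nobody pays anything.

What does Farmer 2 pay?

Total value 60 ≥ cost 40, so the project is built.
The other farmers' values sum to 36.
Cost minus that sum is 40 - 36 = 4.

4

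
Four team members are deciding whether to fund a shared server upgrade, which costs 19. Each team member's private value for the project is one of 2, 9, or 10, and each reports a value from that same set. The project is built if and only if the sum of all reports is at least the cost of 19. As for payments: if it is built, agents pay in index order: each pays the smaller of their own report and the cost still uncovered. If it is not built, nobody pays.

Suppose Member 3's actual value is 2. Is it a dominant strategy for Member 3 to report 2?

Check each profile of the others' reports and compare truth against every alternative report.
Others report (2, 2, 9): truth gives 0, best alternative gives -7.
Others report (2, 2, 10): truth gives 0, best alternative gives -7.
Others report (2, 9, 2): truth gives 0, best alternative gives -6.
Others report (2, 9, 9): truth gives 0, best alternative gives -6.
Others report (2, 9, 10): truth gives 0, best alternative gives -6.
Others report (9, 2, 2): truth gives 0, best alternative gives -6.
(Remaining 21 profiles checked similarly; truth is weakly best in each.)
In every case the truthful report is at least as good as any alternative, so it is a dominant strategy.

Yes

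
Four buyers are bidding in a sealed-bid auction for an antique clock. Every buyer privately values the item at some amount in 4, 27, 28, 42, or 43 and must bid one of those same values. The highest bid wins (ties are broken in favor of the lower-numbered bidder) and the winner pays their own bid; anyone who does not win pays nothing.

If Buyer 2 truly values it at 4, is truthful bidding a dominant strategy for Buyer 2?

Check each profile of the others' bids and compare truth against every alternative bid.
Others bid (4, 4, 4): truth gives 0, best alternative gives -23.
Others bid (4, 4, 27): truth gives 0, best alternative gives -23.
Others bid (4, 27, 4): truth gives 0, best alternative gives -23.
Others bid (4, 27, 27): truth gives 0, best alternative gives -23.
Others bid (4, 4, 28): truth gives 0, best alternative gives 0.
Others bid (4, 4, 42): truth gives 0, best alternative gives 0.
(Remaining 119 profiles checked similarly; truth is weakly best in each.)
In every case the truthful bid is at least as good as any alternative, so it is a dominant strategy.

Yes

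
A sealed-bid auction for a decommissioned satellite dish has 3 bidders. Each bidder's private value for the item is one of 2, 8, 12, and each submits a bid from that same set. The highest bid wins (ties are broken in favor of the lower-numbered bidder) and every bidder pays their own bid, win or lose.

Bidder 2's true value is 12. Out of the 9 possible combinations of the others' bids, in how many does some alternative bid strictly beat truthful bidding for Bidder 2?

Others bid (2, 2): truth gives 0; bid 8 gives 4 > 0. Violating.
Others bid (2, 8): truth gives 0; bid 8 gives 4 > 0. Violating.
Others bid (12, 2): truth gives -12; bid 2 gives -2 > -12. Violating.
Others bid (12, 8): truth gives -12; bid 2 gives -2 > -12. Violating.
Others bid (2, 12): truth gives 0; no alternative beats it.
Others bid (8, 2): truth gives 0; no alternative beats it.
(Checking all 9 profiles: 5 have a profitable deviation, 4 do not.)

5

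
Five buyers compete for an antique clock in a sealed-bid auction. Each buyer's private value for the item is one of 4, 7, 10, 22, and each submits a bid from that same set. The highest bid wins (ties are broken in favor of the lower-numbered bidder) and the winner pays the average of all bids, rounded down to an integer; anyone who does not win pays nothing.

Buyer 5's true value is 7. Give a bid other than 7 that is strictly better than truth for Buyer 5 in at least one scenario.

Suppose Buyer 1 bids 4, Buyer 2 bids 4, Buyer 3 bids 4 and Buyer 4 bids 7.
Bid 7: loses, pays 0, utility 0.
Bid 10: wins, pays 5, utility 7 - 5 = 2.
So bidding 10 beats truth here (2 > 0).

10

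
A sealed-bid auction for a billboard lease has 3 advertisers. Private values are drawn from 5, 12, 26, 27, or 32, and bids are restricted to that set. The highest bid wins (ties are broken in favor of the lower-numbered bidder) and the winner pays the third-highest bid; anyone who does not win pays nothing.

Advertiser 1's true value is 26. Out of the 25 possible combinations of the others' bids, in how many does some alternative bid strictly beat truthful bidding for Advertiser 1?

8

Others bid (5, 27): truth gives 0; bid 27 gives 21 > 0. Violating.
Others bid (5, 32): truth gives 0; bid 32 gives 21 > 0. Violating.
Others bid (12, 27): truth gives 0; bid 27 gives 14 > 0. Violating.
Others bid (12, 32): truth gives 0; bid 32 gives 14 > 0. Violating.
Others bid (5, 5): truth gives 21; no alternative beats it.
Others bid (5, 12): truth gives 21; no alternative beats it.
(Checking all 25 profiles: 8 have a profitable deviation, 17 do not.)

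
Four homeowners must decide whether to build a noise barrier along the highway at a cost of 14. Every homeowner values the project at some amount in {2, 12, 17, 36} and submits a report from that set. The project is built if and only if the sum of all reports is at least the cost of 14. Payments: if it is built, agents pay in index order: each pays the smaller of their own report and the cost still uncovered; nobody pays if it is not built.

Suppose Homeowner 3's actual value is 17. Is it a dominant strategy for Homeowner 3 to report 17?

Consider the case where Homeowner 1 reports 2, Homeowner 2 reports 2 and Homeowner 4 reports 12.
Truthful report 17: project built, pays 10, utility 17 - 10 = 7.
Report 2 instead: project built, pays 2, utility 17 - 2 = 15.
Since 15 > 7, reporting 2 is strictly better here, so truthful reporting is not dominant.

No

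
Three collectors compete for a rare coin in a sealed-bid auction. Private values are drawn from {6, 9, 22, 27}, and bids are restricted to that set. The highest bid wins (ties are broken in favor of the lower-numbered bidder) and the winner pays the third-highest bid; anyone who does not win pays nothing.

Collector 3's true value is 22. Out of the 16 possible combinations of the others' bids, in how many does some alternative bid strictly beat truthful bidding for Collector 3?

4

Others bid (6, 22): truth gives 0; bid 27 gives 16 > 0. Violating.
Others bid (9, 22): truth gives 0; bid 27 gives 13 > 0. Violating.
Others bid (22, 6): truth gives 0; bid 27 gives 16 > 0. Violating.
Others bid (22, 9): truth gives 0; bid 27 gives 13 > 0. Violating.
Others bid (6, 6): truth gives 16; no alternative beats it.
Others bid (6, 9): truth gives 16; no alternative beats it.
(Checking all 16 profiles: 4 have a profitable deviation, 12 do not.)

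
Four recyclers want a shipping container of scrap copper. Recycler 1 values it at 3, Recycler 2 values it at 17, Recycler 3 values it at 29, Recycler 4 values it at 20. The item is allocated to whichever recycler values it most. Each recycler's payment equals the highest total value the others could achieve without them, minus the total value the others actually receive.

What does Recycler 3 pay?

Recycler 3 has the highest value and receives the item.
Without Recycler 3, the item would go to the next-highest value, 20, so the others could achieve 20.
With Recycler 3 present and winning, the others receive nothing, so their total is 0.
Payment = 20 - 0 = 20.

20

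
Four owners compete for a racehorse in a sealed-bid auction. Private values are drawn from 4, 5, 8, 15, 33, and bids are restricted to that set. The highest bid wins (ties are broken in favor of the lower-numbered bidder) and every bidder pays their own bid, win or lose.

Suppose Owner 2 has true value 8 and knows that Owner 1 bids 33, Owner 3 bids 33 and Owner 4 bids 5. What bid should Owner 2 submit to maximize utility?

4

Bid 4: loses but pays 4, utility -4.
Bid 5: loses but pays 5, utility -5.
Bid 8: loses but pays 8, utility -8.
Bid 15: loses but pays 15, utility -15.
Bid 33: loses but pays 33, utility -33.
The best choice is 4 with utility -4.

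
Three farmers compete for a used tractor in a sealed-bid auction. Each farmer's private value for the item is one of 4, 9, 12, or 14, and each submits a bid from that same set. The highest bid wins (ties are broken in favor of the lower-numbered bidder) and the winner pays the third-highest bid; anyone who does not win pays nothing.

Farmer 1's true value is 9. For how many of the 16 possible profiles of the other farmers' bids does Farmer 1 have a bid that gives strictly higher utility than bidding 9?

4

Others bid (4, 12): truth gives 0; bid 12 gives 5 > 0. Violating.
Others bid (4, 14): truth gives 0; bid 14 gives 5 > 0. Violating.
Others bid (12, 4): truth gives 0; bid 12 gives 5 > 0. Violating.
Others bid (14, 4): truth gives 0; bid 14 gives 5 > 0. Violating.
Others bid (4, 4): truth gives 5; no alternative beats it.
Others bid (4, 9): truth gives 5; no alternative beats it.
(Checking all 16 profiles: 4 have a profitable deviation, 12 do not.)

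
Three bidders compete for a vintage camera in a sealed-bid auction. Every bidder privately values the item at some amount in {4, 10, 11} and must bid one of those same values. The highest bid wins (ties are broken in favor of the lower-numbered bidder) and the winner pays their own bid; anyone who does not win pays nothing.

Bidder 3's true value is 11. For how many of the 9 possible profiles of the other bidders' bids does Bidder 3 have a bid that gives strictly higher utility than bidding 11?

Others bid (4, 4): truth gives 0; bid 10 gives 1 > 0. Violating.
Others bid (4, 10): truth gives 0; no alternative beats it.
Others bid (4, 11): truth gives 0; no alternative beats it.
(Checking all 9 profiles: 1 has a profitable deviation, 8 do not.)

1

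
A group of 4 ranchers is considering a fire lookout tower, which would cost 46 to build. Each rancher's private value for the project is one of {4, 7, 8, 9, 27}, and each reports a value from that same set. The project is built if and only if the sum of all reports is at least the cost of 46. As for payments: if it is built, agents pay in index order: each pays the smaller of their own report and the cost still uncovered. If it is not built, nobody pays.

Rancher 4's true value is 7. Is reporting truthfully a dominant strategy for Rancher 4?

Check each profile of the others' reports and compare truth against every alternative report.
Others report (4, 27, 27): truth gives 7, best alternative gives 7.
Others report (7, 27, 27): truth gives 7, best alternative gives 7.
Others report (8, 27, 27): truth gives 7, best alternative gives 7.
Others report (9, 27, 27): truth gives 7, best alternative gives 7.
Others report (27, 4, 27): truth gives 7, best alternative gives 7.
Others report (27, 7, 27): truth gives 7, best alternative gives 7.
(Remaining 119 profiles checked similarly; truth is weakly best in each.)
In every case the truthful report is at least as good as any alternative, so it is a dominant strategy.

Yes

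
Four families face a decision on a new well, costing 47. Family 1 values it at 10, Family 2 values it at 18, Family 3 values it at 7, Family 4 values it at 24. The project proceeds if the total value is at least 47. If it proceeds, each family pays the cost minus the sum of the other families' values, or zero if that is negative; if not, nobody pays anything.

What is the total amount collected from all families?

18

Total value 59 ≥ cost 47, so it is built.
Family 1: others sum to 49; max(0, 47 - 49) = 0.
Family 2: others sum to 41; max(0, 47 - 41) = 6.
Family 3: others sum to 52; max(0, 47 - 52) = 0.
Family 4: others sum to 35; max(0, 47 - 35) = 12.
Total collected = 0 + 6 + 0 + 12 = 18.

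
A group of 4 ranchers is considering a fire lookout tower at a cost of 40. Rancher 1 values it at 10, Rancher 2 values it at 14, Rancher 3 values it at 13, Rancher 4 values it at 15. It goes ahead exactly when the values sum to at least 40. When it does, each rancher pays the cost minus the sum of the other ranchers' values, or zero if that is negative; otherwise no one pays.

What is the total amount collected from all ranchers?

Total value 52 ≥ cost 40, so it is built.
Rancher 1: others sum to 42; max(0, 40 - 42) = 0.
Rancher 2: others sum to 38; max(0, 40 - 38) = 2.
Rancher 3: others sum to 39; max(0, 40 - 39) = 1.
Rancher 4: others sum to 37; max(0, 40 - 37) = 3.
Total collected = 0 + 2 + 1 + 3 = 6.

6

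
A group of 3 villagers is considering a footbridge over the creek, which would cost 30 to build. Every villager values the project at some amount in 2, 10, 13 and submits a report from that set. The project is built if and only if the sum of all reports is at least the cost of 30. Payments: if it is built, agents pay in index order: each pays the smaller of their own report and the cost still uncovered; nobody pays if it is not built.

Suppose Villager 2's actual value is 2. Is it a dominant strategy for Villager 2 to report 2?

Yes

Check each profile of the others' reports and compare truth against every alternative report.
Others report (10, 10): truth gives 0, best alternative gives -8.
Others report (10, 13): truth gives 0, best alternative gives -8.
Others report (13, 10): truth gives 0, best alternative gives -8.
Others report (13, 13): truth gives 0, best alternative gives -8.
Others report (2, 2): truth gives 0, best alternative gives 0.
Others report (2, 10): truth gives 0, best alternative gives 0.
(Remaining 3 profiles checked similarly; truth is weakly best in each.)
In every case the truthful report is at least as good as any alternative, so it is a dominant strategy.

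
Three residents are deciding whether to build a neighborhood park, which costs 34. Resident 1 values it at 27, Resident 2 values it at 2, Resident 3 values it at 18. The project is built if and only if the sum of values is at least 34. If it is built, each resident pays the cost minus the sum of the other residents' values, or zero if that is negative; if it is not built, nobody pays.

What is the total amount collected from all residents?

Total value 47 ≥ cost 34, so it is built.
Resident 1: others sum to 20; max(0, 34 - 20) = 14.
Resident 2: others sum to 45; max(0, 34 - 45) = 0.
Resident 3: others sum to 29; max(0, 34 - 29) = 5.
Total collected = 14 + 0 + 5 = 19.

19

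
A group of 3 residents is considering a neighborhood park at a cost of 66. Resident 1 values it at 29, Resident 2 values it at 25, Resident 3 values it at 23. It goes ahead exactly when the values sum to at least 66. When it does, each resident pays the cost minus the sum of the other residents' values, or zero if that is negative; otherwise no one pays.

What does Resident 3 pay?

Total value 77 ≥ cost 66, so the project is built.
The other residents' values sum to 54.
Cost minus that sum is 66 - 54 = 12.

12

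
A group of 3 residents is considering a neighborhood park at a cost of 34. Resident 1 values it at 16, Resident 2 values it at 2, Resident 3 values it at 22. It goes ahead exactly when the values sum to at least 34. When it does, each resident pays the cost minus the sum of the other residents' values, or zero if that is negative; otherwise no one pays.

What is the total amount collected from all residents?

Total value 40 ≥ cost 34, so it is built.
Resident 1: others sum to 24; max(0, 34 - 24) = 10.
Resident 2: others sum to 38; max(0, 34 - 38) = 0.
Resident 3: others sum to 18; max(0, 34 - 18) = 16.
Total collected = 10 + 0 + 16 = 26.

26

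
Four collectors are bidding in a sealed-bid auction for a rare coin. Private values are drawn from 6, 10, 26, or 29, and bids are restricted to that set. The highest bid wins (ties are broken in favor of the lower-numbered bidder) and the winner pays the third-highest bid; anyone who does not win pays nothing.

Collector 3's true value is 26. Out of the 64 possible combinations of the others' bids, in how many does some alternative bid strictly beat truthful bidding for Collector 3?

Others bid (6, 6, 29): truth gives 0; bid 29 gives 20 > 0. Violating.
Others bid (6, 10, 29): truth gives 0; bid 29 gives 16 > 0. Violating.
Others bid (6, 26, 6): truth gives 0; bid 29 gives 20 > 0. Violating.
Others bid (6, 26, 10): truth gives 0; bid 29 gives 16 > 0. Violating.
Others bid (6, 6, 6): truth gives 20; no alternative beats it.
Others bid (6, 6, 10): truth gives 20; no alternative beats it.
(Checking all 64 profiles: 12 have a profitable deviation, 52 do not.)

12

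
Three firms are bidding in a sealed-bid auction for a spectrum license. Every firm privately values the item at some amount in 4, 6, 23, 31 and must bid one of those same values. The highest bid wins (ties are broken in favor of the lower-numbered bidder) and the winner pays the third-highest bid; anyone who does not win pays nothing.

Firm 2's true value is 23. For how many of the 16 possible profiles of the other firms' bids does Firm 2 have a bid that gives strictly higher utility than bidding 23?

Others bid (4, 31): truth gives 0; bid 31 gives 19 > 0. Violating.
Others bid (6, 31): truth gives 0; bid 31 gives 17 > 0. Violating.
Others bid (23, 4): truth gives 0; bid 31 gives 19 > 0. Violating.
Others bid (23, 6): truth gives 0; bid 31 gives 17 > 0. Violating.
Others bid (4, 4): truth gives 19; no alternative beats it.
Others bid (4, 6): truth gives 19; no alternative beats it.
(Checking all 16 profiles: 4 have a profitable deviation, 12 do not.)

4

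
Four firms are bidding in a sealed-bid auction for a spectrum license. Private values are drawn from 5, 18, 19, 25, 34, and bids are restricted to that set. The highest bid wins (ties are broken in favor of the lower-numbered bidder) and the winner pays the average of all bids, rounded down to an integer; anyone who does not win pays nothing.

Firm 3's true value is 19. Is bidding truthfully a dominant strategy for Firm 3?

No

Consider the case where Firm 1 bids 5, Firm 2 bids 5 and Firm 4 bids 25.
Truthful bid 19: loses, pays 0, utility 0.
Bid 25 instead: wins, pays 15, utility 19 - 15 = 4.
Since 4 > 0, bidding 25 is strictly better here, so truthful bidding is not dominant.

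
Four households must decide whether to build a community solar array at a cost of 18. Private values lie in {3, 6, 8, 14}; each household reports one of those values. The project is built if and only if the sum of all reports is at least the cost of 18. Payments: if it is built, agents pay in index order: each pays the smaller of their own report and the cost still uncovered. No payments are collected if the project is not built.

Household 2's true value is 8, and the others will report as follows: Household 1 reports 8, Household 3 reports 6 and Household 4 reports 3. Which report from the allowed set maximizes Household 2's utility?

3

Report 3: project built, pays 3, utility 8 - 3 = 5.
Report 6: project built, pays 6, utility 8 - 6 = 2.
Report 8: project built, pays 8, utility 8 - 8 = 0.
Report 14: project built, pays 10, utility 8 - 10 = -2.
The best choice is 3 with utility 5.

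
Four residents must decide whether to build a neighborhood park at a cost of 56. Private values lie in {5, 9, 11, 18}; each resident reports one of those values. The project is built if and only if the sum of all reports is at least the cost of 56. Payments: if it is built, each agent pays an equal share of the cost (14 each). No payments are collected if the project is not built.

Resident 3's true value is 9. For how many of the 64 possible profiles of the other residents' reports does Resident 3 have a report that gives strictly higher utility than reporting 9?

3

Others report (11, 18, 18): truth gives -5; report 5 gives 0 > -5. Violating.
Others report (18, 11, 18): truth gives -5; report 5 gives 0 > -5. Violating.
Others report (18, 18, 11): truth gives -5; report 5 gives 0 > -5. Violating.
Others report (5, 5, 5): truth gives 0; no alternative beats it.
Others report (5, 5, 9): truth gives 0; no alternative beats it.
(Checking all 64 profiles: 3 have a profitable deviation, 61 do not.)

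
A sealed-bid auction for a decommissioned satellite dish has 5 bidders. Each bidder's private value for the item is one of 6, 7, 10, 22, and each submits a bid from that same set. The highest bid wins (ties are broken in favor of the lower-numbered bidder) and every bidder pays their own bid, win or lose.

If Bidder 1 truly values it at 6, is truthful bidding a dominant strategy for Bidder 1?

Consider the case where Bidder 2 bids 6, Bidder 3 bids 6, Bidder 4 bids 6 and Bidder 5 bids 7.
Truthful bid 6: loses but pays 6, utility -6.
Bid 7 instead: wins, pays 7, utility 6 - 7 = -1.
Since -1 > -6, bidding 7 is strictly better here, so truthful bidding is not dominant.

No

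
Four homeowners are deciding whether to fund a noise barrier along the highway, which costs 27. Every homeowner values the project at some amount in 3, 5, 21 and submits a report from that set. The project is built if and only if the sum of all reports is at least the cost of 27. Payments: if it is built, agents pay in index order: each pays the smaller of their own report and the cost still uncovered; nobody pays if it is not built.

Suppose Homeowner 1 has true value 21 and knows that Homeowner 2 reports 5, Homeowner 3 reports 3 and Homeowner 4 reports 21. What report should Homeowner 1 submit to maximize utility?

3

Report 3: project built, pays 3, utility 21 - 3 = 18.
Report 5: project built, pays 5, utility 21 - 5 = 16.
Report 21: project built, pays 21, utility 21 - 21 = 0.
The best choice is 3 with utility 18.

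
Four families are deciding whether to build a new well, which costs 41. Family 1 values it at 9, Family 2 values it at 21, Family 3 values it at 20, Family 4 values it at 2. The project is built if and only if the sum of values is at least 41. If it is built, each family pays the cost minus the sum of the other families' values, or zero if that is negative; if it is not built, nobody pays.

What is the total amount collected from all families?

19

Total value 52 ≥ cost 41, so it is built.
Family 1: others sum to 43; max(0, 41 - 43) = 0.
Family 2: others sum to 31; max(0, 41 - 31) = 10.
Family 3: others sum to 32; max(0, 41 - 32) = 9.
Family 4: others sum to 50; max(0, 41 - 50) = 0.
Total collected = 0 + 10 + 9 + 0 = 19.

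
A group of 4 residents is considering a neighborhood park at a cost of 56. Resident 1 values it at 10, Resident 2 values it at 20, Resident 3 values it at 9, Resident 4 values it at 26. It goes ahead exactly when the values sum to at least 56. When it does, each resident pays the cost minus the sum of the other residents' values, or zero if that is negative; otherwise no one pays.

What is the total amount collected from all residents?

Total value 65 ≥ cost 56, so it is built.
Resident 1: others sum to 55; max(0, 56 - 55) = 1.
Resident 2: others sum to 45; max(0, 56 - 45) = 11.
Resident 3: others sum to 56; max(0, 56 - 56) = 0.
Resident 4: others sum to 39; max(0, 56 - 39) = 17.
Total collected = 1 + 11 + 0 + 17 = 29.

29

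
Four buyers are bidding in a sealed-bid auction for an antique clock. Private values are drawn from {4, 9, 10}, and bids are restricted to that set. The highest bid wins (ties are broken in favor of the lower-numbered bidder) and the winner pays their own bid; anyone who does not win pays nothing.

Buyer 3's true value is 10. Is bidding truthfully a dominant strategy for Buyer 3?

No

Consider the case where Buyer 1 bids 4, Buyer 2 bids 4 and Buyer 4 bids 4.
Truthful bid 10: wins, pays 10, utility 10 - 10 = 0.
Bid 9 instead: wins, pays 9, utility 10 - 9 = 1.
Since 1 > 0, bidding 9 is strictly better here, so truthful bidding is not dominant.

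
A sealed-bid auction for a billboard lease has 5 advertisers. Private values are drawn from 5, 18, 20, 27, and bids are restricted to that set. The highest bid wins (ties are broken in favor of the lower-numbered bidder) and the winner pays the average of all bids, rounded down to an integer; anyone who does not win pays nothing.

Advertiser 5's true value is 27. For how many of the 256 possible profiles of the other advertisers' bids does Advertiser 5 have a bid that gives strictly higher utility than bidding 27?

16

Others bid (5, 5, 5, 5): truth gives 18; bid 18 gives 20 > 18. Violating.
Others bid (5, 5, 5, 18): truth gives 15; bid 20 gives 17 > 15. Violating.
Others bid (5, 5, 18, 5): truth gives 15; bid 20 gives 17 > 15. Violating.
Others bid (5, 5, 18, 18): truth gives 13; bid 20 gives 14 > 13. Violating.
Others bid (5, 5, 5, 20): truth gives 15; no alternative beats it.
Others bid (5, 5, 5, 27): truth gives 0; no alternative beats it.
(Checking all 256 profiles: 16 have a profitable deviation, 240 do not.)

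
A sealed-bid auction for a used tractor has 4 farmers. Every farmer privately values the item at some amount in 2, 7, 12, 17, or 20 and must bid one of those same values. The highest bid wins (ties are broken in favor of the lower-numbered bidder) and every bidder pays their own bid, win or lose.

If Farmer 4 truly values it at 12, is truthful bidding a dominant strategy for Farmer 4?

No

Consider the case where Farmer 1 bids 2, Farmer 2 bids 2 and Farmer 3 bids 2.
Truthful bid 12: wins, pays 12, utility 12 - 12 = 0.
Bid 7 instead: wins, pays 7, utility 12 - 7 = 5.
Since 5 > 0, bidding 7 is strictly better here, so truthful bidding is not dominant.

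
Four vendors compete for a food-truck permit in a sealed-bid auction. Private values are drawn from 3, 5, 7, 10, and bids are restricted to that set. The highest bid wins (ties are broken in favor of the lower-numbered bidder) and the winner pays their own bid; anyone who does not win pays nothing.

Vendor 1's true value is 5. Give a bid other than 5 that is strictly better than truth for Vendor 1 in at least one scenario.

3

Suppose Vendor 2 bids 3, Vendor 3 bids 3 and Vendor 4 bids 3.
Bid 5: wins, pays 5, utility 5 - 5 = 0.
Bid 3: wins, pays 3, utility 5 - 3 = 2.
So bidding 3 beats truth here (2 > 0).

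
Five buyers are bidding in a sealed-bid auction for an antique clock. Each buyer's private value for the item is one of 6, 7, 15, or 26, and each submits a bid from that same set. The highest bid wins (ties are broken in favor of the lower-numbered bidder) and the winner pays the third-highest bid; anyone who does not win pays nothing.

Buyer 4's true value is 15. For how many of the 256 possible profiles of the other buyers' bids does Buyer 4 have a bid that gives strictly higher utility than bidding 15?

32

Others bid (6, 6, 6, 26): truth gives 0; bid 26 gives 9 > 0. Violating.
Others bid (6, 6, 7, 26): truth gives 0; bid 26 gives 8 > 0. Violating.
Others bid (6, 6, 15, 6): truth gives 0; bid 26 gives 9 > 0. Violating.
Others bid (6, 6, 15, 7): truth gives 0; bid 26 gives 8 > 0. Violating.
Others bid (6, 6, 6, 6): truth gives 9; no alternative beats it.
Others bid (6, 6, 6, 7): truth gives 9; no alternative beats it.
(Checking all 256 profiles: 32 have a profitable deviation, 224 do not.)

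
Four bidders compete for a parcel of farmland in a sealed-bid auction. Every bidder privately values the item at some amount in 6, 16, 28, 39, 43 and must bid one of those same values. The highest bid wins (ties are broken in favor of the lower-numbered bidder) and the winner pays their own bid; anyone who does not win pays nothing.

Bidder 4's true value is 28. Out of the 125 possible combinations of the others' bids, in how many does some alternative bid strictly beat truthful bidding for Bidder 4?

Others bid (6, 6, 6): truth gives 0; bid 16 gives 12 > 0. Violating.
Others bid (6, 6, 16): truth gives 0; no alternative beats it.
Others bid (6, 6, 28): truth gives 0; no alternative beats it.
(Checking all 125 profiles: 1 has a profitable deviation, 124 do not.)

1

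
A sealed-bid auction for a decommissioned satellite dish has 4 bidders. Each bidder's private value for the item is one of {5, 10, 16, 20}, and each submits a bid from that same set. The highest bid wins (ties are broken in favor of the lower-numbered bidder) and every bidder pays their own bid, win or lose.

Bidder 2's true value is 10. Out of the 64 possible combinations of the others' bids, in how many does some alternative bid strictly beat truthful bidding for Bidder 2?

60

Others bid (5, 5, 16): truth gives -10; bid 5 gives -5 > -10. Violating.
Others bid (5, 5, 20): truth gives -10; bid 5 gives -5 > -10. Violating.
Others bid (5, 10, 16): truth gives -10; bid 5 gives -5 > -10. Violating.
Others bid (5, 10, 20): truth gives -10; bid 5 gives -5 > -10. Violating.
Others bid (5, 5, 5): truth gives 0; no alternative beats it.
Others bid (5, 5, 10): truth gives 0; no alternative beats it.
(Checking all 64 profiles: 60 have a profitable deviation, 4 do not.)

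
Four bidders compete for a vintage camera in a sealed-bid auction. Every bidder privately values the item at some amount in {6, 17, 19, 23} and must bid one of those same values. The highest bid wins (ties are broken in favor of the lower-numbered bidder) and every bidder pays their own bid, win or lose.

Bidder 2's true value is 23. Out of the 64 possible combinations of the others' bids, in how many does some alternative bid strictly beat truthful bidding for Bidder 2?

34

Others bid (6, 6, 6): truth gives 0; bid 17 gives 6 > 0. Violating.
Others bid (6, 6, 17): truth gives 0; bid 17 gives 6 > 0. Violating.
Others bid (6, 6, 19): truth gives 0; bid 19 gives 4 > 0. Violating.
Others bid (6, 17, 6): truth gives 0; bid 17 gives 6 > 0. Violating.
Others bid (6, 6, 23): truth gives 0; no alternative beats it.
Others bid (6, 17, 23): truth gives 0; no alternative beats it.
(Checking all 64 profiles: 34 have a profitable deviation, 30 do not.)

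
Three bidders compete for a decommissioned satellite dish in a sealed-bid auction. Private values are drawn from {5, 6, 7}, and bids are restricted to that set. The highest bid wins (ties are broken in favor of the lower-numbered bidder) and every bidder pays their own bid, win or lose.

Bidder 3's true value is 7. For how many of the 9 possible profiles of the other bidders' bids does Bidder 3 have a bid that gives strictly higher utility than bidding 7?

6

Others bid (5, 5): truth gives 0; bid 6 gives 1 > 0. Violating.
Others bid (5, 7): truth gives -7; bid 5 gives -5 > -7. Violating.
Others bid (6, 7): truth gives -7; bid 5 gives -5 > -7. Violating.
Others bid (7, 5): truth gives -7; bid 5 gives -5 > -7. Violating.
Others bid (5, 6): truth gives 0; no alternative beats it.
Others bid (6, 5): truth gives 0; no alternative beats it.
(Checking all 9 profiles: 6 have a profitable deviation, 3 do not.)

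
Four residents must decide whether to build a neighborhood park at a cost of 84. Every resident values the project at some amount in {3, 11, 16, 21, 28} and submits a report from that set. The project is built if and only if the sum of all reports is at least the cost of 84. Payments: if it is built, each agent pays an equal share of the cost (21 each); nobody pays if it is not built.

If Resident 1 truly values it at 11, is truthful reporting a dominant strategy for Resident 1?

Consider the case where Resident 2 reports 21, Resident 3 reports 28 and Resident 4 reports 28.
Truthful report 11: project built, pays 21, utility 11 - 21 = -10.
Report 3 instead: project not built, utility 0.
Since 0 > -10, reporting 3 is strictly better here, so truthful reporting is not dominant.

No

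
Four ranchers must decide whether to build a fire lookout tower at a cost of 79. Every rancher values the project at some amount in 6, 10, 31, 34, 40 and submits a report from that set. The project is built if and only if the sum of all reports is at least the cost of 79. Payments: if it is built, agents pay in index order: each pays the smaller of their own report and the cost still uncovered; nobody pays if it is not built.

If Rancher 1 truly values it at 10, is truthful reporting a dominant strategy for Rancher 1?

No

Consider the case where Rancher 2 reports 6, Rancher 3 reports 31 and Rancher 4 reports 40.
Truthful report 10: project built, pays 10, utility 10 - 10 = 0.
Report 6 instead: project built, pays 6, utility 10 - 6 = 4.
Since 4 > 0, reporting 6 is strictly better here, so truthful reporting is not dominant.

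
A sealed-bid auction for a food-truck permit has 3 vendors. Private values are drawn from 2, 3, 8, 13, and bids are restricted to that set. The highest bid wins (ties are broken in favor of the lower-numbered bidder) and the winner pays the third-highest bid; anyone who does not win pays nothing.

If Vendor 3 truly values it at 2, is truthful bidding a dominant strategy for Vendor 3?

Yes

Check each profile of the others' bids and compare truth against every alternative bid.
Others bid (2, 2): truth gives 0, best alternative gives 0.
Others bid (2, 3): truth gives 0, best alternative gives 0.
Others bid (2, 8): truth gives 0, best alternative gives 0.
Others bid (2, 13): truth gives 0, best alternative gives 0.
Others bid (3, 2): truth gives 0, best alternative gives 0.
Others bid (3, 3): truth gives 0, best alternative gives 0.
(Remaining 10 profiles checked similarly; truth is weakly best in each.)
In every case the truthful bid is at least as good as any alternative, so it is a dominant strategy.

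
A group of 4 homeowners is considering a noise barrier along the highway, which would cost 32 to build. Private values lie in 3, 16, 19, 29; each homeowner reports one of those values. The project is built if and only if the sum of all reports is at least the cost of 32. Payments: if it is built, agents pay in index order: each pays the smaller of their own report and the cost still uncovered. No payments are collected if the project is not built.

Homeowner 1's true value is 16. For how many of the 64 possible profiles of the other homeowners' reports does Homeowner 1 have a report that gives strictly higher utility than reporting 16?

Others report (3, 3, 29): truth gives 0; report 3 gives 13 > 0. Violating.
Others report (3, 16, 16): truth gives 0; report 3 gives 13 > 0. Violating.
Others report (3, 16, 19): truth gives 0; report 3 gives 13 > 0. Violating.
Others report (3, 16, 29): truth gives 0; report 3 gives 13 > 0. Violating.
Others report (3, 3, 3): truth gives 0; no alternative beats it.
Others report (3, 3, 16): truth gives 0; no alternative beats it.
(Checking all 64 profiles: 57 have a profitable deviation, 7 do not.)

57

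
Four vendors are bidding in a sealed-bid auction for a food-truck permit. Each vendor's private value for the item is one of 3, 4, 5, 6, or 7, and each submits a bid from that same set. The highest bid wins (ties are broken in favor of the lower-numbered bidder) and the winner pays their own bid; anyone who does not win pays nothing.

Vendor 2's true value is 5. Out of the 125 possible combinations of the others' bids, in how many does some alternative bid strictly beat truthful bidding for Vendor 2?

Others bid (3, 3, 3): truth gives 0; bid 4 gives 1 > 0. Violating.
Others bid (3, 3, 4): truth gives 0; bid 4 gives 1 > 0. Violating.
Others bid (3, 4, 3): truth gives 0; bid 4 gives 1 > 0. Violating.
Others bid (3, 4, 4): truth gives 0; bid 4 gives 1 > 0. Violating.
Others bid (3, 3, 5): truth gives 0; no alternative beats it.
Others bid (3, 3, 6): truth gives 0; no alternative beats it.
(Checking all 125 profiles: 4 have a profitable deviation, 121 do not.)

4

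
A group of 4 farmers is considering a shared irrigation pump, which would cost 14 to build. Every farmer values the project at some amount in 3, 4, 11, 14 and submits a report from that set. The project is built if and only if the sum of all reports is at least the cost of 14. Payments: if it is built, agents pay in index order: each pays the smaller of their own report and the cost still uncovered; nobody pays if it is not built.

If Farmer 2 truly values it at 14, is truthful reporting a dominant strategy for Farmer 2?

No

Consider the case where Farmer 1 reports 3, Farmer 3 reports 3 and Farmer 4 reports 4.
Truthful report 14: project built, pays 11, utility 14 - 11 = 3.
Report 4 instead: project built, pays 4, utility 14 - 4 = 10.
Since 10 > 3, reporting 4 is strictly better here, so truthful reporting is not dominant.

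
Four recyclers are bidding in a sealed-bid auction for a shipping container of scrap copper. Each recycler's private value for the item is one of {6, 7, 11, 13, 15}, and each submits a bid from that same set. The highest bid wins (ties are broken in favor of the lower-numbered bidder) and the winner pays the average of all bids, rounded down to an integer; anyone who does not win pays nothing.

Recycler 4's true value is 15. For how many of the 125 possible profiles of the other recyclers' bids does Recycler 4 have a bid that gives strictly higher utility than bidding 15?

15

Others bid (6, 6, 6): truth gives 7; bid 7 gives 9 > 7. Violating.
Others bid (6, 6, 7): truth gives 7; bid 11 gives 8 > 7. Violating.
Others bid (6, 7, 6): truth gives 7; bid 11 gives 8 > 7. Violating.
Others bid (6, 7, 7): truth gives 7; bid 11 gives 8 > 7. Violating.
Others bid (6, 6, 11): truth gives 6; no alternative beats it.
Others bid (6, 6, 13): truth gives 5; no alternative beats it.
(Checking all 125 profiles: 15 have a profitable deviation, 110 do not.)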